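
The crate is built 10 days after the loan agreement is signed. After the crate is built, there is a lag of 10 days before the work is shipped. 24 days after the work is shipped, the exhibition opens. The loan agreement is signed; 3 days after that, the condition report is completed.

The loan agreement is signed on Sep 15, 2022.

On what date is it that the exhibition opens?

The loan agreement is signed: Sep 15, 2022.
The crate is built: Sep 15, 2022 + 10 days = Sep 25, 2022.
The work is shipped: Sep 25, 2022 + 10 days = Oct 5, 2022.
The exhibition opens: Oct 5, 2022 + 24 days = Oct 29, 2022.

Oct 29, 2022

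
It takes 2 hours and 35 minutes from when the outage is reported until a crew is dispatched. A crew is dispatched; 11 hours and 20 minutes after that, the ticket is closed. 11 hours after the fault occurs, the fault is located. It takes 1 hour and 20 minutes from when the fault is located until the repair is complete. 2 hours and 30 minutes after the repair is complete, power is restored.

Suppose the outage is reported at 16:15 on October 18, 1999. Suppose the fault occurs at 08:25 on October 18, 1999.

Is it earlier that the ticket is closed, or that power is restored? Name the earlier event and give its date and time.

The outage is reported: 16:15 Oct 18, 1999.
A crew is dispatched: 16:15 Oct 18, 1999 + 2h35m = 18:50 Oct 18, 1999.
The ticket is closed: 18:50 Oct 18, 1999 + 11h20m = 06:10 Oct 19, 1999.
The fault occurs: 08:25 Oct 18, 1999.
The fault is located: 08:25 Oct 18, 1999 + 11h = 19:25 Oct 18, 1999.
The repair is complete: 19:25 Oct 18, 1999 + 1h20m = 20:45 Oct 18, 1999.
Power is restored: 20:45 Oct 18, 1999 + 2h30m = 23:15 Oct 18, 1999.
Comparing: the ticket is closed at 06:10 Oct 19, 1999 vs power is restored at 23:15 Oct 18, 1999. Earlier: power is restored.

Power is restored — 23:15 on October 18, 1999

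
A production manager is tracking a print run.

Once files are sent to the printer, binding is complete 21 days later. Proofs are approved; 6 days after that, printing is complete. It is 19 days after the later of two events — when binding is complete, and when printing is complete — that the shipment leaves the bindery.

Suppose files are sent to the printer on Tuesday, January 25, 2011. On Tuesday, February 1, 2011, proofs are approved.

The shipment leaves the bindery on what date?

Files are sent to the printer: Jan 25, 2011.
Binding is complete: Jan 25, 2011 + 21 days = Feb 15, 2011.
Proofs are approved: Feb 1, 2011.
Printing is complete: Feb 1, 2011 + 6 days = Feb 7, 2011.
Both prerequisites met — binding is complete (Feb 15, 2011), printing is complete (Feb 7, 2011); the later is Feb 15, 2011.
The shipment leaves the bindery: Feb 15, 2011 + 19 days = Mar 6, 2011.

Sunday, March 6, 2011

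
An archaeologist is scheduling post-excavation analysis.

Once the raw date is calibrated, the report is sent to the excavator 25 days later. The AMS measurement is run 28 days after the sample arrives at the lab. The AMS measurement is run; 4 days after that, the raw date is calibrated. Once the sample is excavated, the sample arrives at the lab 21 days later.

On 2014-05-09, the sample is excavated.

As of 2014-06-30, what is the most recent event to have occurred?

The AMS measurement is run

The sample is excavated: May 9, 2014.
The sample arrives at the lab: May 9, 2014 + 21 days = May 30, 2014.
The AMS measurement is run: May 30, 2014 + 28 days = Jun 27, 2014.
The raw date is calibrated: Jun 27, 2014 + 4 days = Jul 1, 2014.
The report is sent to the excavator: Jul 1, 2014 + 25 days = Jul 26, 2014.
Jun 30, 2014 falls between when the AMS measurement is run (Jun 27, 2014) and when the raw date is calibrated (Jul 1, 2014).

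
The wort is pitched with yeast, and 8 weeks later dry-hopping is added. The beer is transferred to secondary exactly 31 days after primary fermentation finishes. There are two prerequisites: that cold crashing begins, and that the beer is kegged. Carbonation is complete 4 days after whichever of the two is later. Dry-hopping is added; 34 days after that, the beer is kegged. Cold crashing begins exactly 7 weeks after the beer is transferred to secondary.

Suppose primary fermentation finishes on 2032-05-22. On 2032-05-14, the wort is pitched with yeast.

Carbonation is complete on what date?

Primary fermentation finishes: May 22, 2032.
The beer is transferred to secondary: May 22, 2032 + 31 days = Jun 22, 2032.
Cold crashing begins: Jun 22, 2032 + 7 weeks = Aug 10, 2032.
The wort is pitched with yeast: May 14, 2032.
Dry-hopping is added: May 14, 2032 + 8 weeks = Jul 9, 2032.
The beer is kegged: Jul 9, 2032 + 34 days = Aug 12, 2032.
Both prerequisites met — cold crashing begins (Aug 10, 2032), the beer is kegged (Aug 12, 2032); the later is Aug 12, 2032.
Carbonation is complete: Aug 12, 2032 + 4 days = Aug 16, 2032.

2032-08-16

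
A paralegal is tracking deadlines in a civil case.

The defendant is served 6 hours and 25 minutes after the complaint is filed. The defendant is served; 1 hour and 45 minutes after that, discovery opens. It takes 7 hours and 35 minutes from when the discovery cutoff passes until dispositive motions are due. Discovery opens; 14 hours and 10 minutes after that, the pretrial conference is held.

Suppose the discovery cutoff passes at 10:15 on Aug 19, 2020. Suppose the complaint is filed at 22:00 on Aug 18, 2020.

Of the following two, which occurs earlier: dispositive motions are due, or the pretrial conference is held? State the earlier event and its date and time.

Dispositive motions are due — 17:50 on Aug 19, 2020

The discovery cutoff passes: 10:15 Aug 19, 2020.
Dispositive motions are due: 10:15 Aug 19, 2020 + 7h35m = 17:50 Aug 19, 2020.
The complaint is filed: 22:00 Aug 18, 2020.
The defendant is served: 22:00 Aug 18, 2020 + 6h25m = 04:25 Aug 19, 2020.
Discovery opens: 04:25 Aug 19, 2020 + 1h45m = 06:10 Aug 19, 2020.
The pretrial conference is held: 06:10 Aug 19, 2020 + 14h10m = 20:20 Aug 19, 2020.
Comparing: dispositive motions are due at 17:50 Aug 19, 2020 vs the pretrial conference is held at 20:20 Aug 19, 2020. Earlier: dispositive motions are due.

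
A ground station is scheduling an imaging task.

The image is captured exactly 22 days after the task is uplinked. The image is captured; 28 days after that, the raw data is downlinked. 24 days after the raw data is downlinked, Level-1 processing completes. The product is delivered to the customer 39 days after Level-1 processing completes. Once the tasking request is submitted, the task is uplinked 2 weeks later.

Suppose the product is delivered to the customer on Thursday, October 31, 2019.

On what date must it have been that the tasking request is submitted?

The product is delivered to the customer: Oct 31, 2019.
Level-1 processing completes: Oct 31, 2019 − 39 days = Sep 22, 2019.
The raw data is downlinked: Sep 22, 2019 − 24 days = Aug 29, 2019.
The image is captured: Aug 29, 2019 − 28 days = Aug 1, 2019.
The task is uplinked: Aug 1, 2019 − 22 days = Jul 10, 2019.
The tasking request is submitted: Jul 10, 2019 − 2 weeks = Jun 26, 2019.

Wednesday, June 26, 2019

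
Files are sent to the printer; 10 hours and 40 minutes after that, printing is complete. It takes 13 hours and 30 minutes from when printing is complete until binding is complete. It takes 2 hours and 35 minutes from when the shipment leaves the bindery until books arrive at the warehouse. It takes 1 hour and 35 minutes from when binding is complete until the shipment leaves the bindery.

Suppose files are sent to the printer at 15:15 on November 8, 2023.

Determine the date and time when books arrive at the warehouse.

19:35 on November 9, 2023

Files are sent to the printer: 15:15 Nov 8, 2023.
Printing is complete: 15:15 Nov 8, 2023 + 10h40m = 01:55 Nov 9, 2023.
Binding is complete: 01:55 Nov 9, 2023 + 13h30m = 15:25 Nov 9, 2023.
The shipment leaves the bindery: 15:25 Nov 9, 2023 + 1h35m = 17:00 Nov 9, 2023.
Books arrive at the warehouse: 17:00 Nov 9, 2023 + 2h35m = 19:35 Nov 9, 2023.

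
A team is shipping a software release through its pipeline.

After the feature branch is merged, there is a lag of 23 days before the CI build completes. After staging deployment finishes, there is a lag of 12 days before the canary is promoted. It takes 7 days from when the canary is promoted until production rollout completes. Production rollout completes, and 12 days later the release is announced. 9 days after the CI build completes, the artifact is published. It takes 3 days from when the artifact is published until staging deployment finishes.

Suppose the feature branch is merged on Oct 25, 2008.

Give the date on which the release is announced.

Dec 30, 2008

The feature branch is merged: Oct 25, 2008.
The CI build completes: Oct 25, 2008 + 23 days = Nov 17, 2008.
The artifact is published: Nov 17, 2008 + 9 days = Nov 26, 2008.
Staging deployment finishes: Nov 26, 2008 + 3 days = Nov 29, 2008.
The canary is promoted: Nov 29, 2008 + 12 days = Dec 11, 2008.
Production rollout completes: Dec 11, 2008 + 7 days = Dec 18, 2008.
The release is announced: Dec 18, 2008 + 12 days = Dec 30, 2008.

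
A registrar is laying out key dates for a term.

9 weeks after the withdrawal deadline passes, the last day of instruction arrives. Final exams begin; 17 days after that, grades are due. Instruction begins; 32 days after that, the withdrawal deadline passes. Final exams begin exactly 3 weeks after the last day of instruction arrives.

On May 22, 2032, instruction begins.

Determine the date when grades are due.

October 2, 2032

Instruction begins: May 22, 2032.
The withdrawal deadline passes: May 22, 2032 + 32 days = Jun 23, 2032.
The last day of instruction arrives: Jun 23, 2032 + 9 weeks = Aug 25, 2032.
Final exams begin: Aug 25, 2032 + 3 weeks = Sep 15, 2032.
Grades are due: Sep 15, 2032 + 17 days = Oct 2, 2032.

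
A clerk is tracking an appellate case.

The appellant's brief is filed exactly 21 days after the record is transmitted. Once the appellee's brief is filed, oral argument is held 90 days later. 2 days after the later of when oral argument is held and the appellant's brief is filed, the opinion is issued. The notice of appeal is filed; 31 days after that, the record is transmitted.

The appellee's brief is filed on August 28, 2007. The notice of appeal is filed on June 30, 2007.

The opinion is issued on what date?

November 28, 2007

The appellee's brief is filed: Aug 28, 2007.
Oral argument is held: Aug 28, 2007 + 90 days = Nov 26, 2007.
The notice of appeal is filed: Jun 30, 2007.
The record is transmitted: Jun 30, 2007 + 31 days = Jul 31, 2007.
The appellant's brief is filed: Jul 31, 2007 + 21 days = Aug 21, 2007.
Both prerequisites met — oral argument is held (Nov 26, 2007), the appellant's brief is filed (Aug 21, 2007); the later is Nov 26, 2007.
The opinion is issued: Nov 26, 2007 + 2 days = Nov 28, 2007.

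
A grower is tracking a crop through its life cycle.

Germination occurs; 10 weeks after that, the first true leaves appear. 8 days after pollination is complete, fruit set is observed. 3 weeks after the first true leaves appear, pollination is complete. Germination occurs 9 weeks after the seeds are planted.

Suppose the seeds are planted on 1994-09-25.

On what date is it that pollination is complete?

The seeds are planted: Sep 25, 1994.
Germination occurs: Sep 25, 1994 + 9 weeks = Nov 27, 1994.
The first true leaves appear: Nov 27, 1994 + 10 weeks = Feb 5, 1995.
Pollination is complete: Feb 5, 1995 + 3 weeks = Feb 26, 1995.

1995-02-26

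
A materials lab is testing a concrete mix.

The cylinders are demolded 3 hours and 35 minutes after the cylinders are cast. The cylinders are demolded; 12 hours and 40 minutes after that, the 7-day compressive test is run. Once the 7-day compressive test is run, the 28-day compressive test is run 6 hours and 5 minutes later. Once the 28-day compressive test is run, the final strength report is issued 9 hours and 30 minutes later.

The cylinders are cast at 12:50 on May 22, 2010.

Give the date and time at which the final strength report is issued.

20:40 on May 23, 2010

The cylinders are cast: 12:50 May 22, 2010.
The cylinders are demolded: 12:50 May 22, 2010 + 3h35m = 16:25 May 22, 2010.
The 7-day compressive test is run: 16:25 May 22, 2010 + 12h40m = 05:05 May 23, 2010.
The 28-day compressive test is run: 05:05 May 23, 2010 + 6h05m = 11:10 May 23, 2010.
The final strength report is issued: 11:10 May 23, 2010 + 9h30m = 20:40 May 23, 2010.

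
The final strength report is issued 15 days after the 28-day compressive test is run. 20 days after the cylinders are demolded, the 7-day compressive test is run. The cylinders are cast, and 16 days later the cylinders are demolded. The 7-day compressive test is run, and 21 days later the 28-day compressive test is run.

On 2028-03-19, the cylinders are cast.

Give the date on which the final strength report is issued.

2028-05-30

The cylinders are cast: Mar 19, 2028.
The cylinders are demolded: Mar 19, 2028 + 16 days = Apr 4, 2028.
The 7-day compressive test is run: Apr 4, 2028 + 20 days = Apr 24, 2028.
The 28-day compressive test is run: Apr 24, 2028 + 21 days = May 15, 2028.
The final strength report is issued: May 15, 2028 + 15 days = May 30, 2028.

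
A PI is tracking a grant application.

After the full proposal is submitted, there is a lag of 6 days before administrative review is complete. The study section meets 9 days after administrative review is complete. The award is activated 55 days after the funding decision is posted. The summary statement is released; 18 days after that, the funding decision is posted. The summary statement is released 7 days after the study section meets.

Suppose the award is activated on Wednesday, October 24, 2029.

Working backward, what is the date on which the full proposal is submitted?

The award is activated: Oct 24, 2029.
The funding decision is posted: Oct 24, 2029 − 55 days = Aug 30, 2029.
The summary statement is released: Aug 30, 2029 − 18 days = Aug 12, 2029.
The study section meets: Aug 12, 2029 − 7 days = Aug 5, 2029.
Administrative review is complete: Aug 5, 2029 − 9 days = Jul 27, 2029.
The full proposal is submitted: Jul 27, 2029 − 6 days = Jul 21, 2029.

Saturday, July 21, 2029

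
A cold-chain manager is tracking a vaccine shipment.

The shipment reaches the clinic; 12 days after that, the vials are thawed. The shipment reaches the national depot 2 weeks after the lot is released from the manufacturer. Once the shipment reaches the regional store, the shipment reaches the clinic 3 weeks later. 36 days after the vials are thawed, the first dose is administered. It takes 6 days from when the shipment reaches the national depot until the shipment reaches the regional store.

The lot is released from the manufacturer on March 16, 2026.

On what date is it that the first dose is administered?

June 13, 2026

The lot is released from the manufacturer: Mar 16, 2026.
The shipment reaches the national depot: Mar 16, 2026 + 2 weeks = Mar 30, 2026.
The shipment reaches the regional store: Mar 30, 2026 + 6 days = Apr 5, 2026.
The shipment reaches the clinic: Apr 5, 2026 + 3 weeks = Apr 26, 2026.
The vials are thawed: Apr 26, 2026 + 12 days = May 8, 2026.
The first dose is administered: May 8, 2026 + 36 days = Jun 13, 2026.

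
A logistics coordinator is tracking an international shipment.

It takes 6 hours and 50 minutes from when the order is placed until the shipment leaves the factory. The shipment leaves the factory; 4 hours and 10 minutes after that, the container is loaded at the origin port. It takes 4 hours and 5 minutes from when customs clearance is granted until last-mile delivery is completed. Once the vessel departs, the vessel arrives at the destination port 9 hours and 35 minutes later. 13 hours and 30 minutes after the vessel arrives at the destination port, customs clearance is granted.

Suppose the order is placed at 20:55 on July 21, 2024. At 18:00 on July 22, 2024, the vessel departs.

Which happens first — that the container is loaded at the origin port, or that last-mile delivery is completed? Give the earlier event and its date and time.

The container is loaded at the origin port — 07:55 on July 22, 2024

The order is placed: 20:55 Jul 21, 2024.
The shipment leaves the factory: 20:55 Jul 21, 2024 + 6h50m = 03:45 Jul 22, 2024.
The container is loaded at the origin port: 03:45 Jul 22, 2024 + 4h10m = 07:55 Jul 22, 2024.
The vessel departs: 18:00 Jul 22, 2024.
The vessel arrives at the destination port: 18:00 Jul 22, 2024 + 9h35m = 03:35 Jul 23, 2024.
Customs clearance is granted: 03:35 Jul 23, 2024 + 13h30m = 17:05 Jul 23, 2024.
Last-mile delivery is completed: 17:05 Jul 23, 2024 + 4h05m = 21:10 Jul 23, 2024.
Comparing: the container is loaded at the origin port at 07:55 Jul 22, 2024 vs last-mile delivery is completed at 21:10 Jul 23, 2024. Earlier: the container is loaded at the origin port.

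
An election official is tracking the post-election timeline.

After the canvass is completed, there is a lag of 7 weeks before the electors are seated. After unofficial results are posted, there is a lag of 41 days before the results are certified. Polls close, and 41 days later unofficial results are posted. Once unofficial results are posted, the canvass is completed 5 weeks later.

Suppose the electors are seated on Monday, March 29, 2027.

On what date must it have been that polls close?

Tuesday, November 24, 2026

The electors are seated: Mar 29, 2027.
The canvass is completed: Mar 29, 2027 − 7 weeks = Feb 8, 2027.
Unofficial results are posted: Feb 8, 2027 − 5 weeks = Jan 4, 2027.
Polls close: Jan 4, 2027 − 41 days = Nov 24, 2026.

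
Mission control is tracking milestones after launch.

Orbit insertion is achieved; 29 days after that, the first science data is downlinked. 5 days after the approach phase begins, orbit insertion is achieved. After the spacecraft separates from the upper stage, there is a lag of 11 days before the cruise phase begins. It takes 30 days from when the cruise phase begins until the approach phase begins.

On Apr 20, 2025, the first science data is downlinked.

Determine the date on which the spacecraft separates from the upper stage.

The first science data is downlinked: Apr 20, 2025.
Orbit insertion is achieved: Apr 20, 2025 − 29 days = Mar 22, 2025.
The approach phase begins: Mar 22, 2025 − 5 days = Mar 17, 2025.
The cruise phase begins: Mar 17, 2025 − 30 days = Feb 15, 2025.
The spacecraft separates from the upper stage: Feb 15, 2025 − 11 days = Feb 4, 2025.

Feb 4, 2025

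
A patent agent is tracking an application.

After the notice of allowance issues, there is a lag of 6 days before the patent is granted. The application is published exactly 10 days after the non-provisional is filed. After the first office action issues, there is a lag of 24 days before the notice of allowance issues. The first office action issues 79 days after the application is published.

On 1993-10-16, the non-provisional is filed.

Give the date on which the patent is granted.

1994-02-12

The non-provisional is filed: Oct 16, 1993.
The application is published: Oct 16, 1993 + 10 days = Oct 26, 1993.
The first office action issues: Oct 26, 1993 + 79 days = Jan 13, 1994.
The notice of allowance issues: Jan 13, 1994 + 24 days = Feb 6, 1994.
The patent is granted: Feb 6, 1994 + 6 days = Feb 12, 1994.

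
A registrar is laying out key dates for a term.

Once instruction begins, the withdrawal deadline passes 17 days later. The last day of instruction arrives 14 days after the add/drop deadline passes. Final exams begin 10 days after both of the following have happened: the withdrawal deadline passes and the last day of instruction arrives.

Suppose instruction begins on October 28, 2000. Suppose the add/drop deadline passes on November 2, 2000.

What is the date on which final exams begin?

Instruction begins: Oct 28, 2000.
The withdrawal deadline passes: Oct 28, 2000 + 17 days = Nov 14, 2000.
The add/drop deadline passes: Nov 2, 2000.
The last day of instruction arrives: Nov 2, 2000 + 14 days = Nov 16, 2000.
Both prerequisites met — the withdrawal deadline passes (Nov 14, 2000), the last day of instruction arrives (Nov 16, 2000); the later is Nov 16, 2000.
Final exams begin: Nov 16, 2000 + 10 days = Nov 26, 2000.

November 26, 2000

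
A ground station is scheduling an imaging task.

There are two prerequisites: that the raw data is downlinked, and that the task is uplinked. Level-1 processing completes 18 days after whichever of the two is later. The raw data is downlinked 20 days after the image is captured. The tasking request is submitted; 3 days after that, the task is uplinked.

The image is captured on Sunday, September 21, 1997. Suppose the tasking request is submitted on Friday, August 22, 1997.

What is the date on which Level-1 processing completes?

Wednesday, October 29, 1997

The image is captured: Sep 21, 1997.
The raw data is downlinked: Sep 21, 1997 + 20 days = Oct 11, 1997.
The tasking request is submitted: Aug 22, 1997.
The task is uplinked: Aug 22, 1997 + 3 days = Aug 25, 1997.
Both prerequisites met — the raw data is downlinked (Oct 11, 1997), the task is uplinked (Aug 25, 1997); the later is Oct 11, 1997.
Level-1 processing completes: Oct 11, 1997 + 18 days = Oct 29, 1997.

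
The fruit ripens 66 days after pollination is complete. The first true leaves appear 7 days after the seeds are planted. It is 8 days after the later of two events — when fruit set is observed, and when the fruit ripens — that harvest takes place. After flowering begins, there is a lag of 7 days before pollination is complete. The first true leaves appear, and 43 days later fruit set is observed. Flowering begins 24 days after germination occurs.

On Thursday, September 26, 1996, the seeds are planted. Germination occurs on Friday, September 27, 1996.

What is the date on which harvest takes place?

Friday, January 10, 1997

The seeds are planted: Sep 26, 1996.
The first true leaves appear: Sep 26, 1996 + 7 days = Oct 3, 1996.
Fruit set is observed: Oct 3, 1996 + 43 days = Nov 15, 1996.
Germination occurs: Sep 27, 1996.
Flowering begins: Sep 27, 1996 + 24 days = Oct 21, 1996.
Pollination is complete: Oct 21, 1996 + 7 days = Oct 28, 1996.
The fruit ripens: Oct 28, 1996 + 66 days = Jan 2, 1997.
Both prerequisites met — fruit set is observed (Nov 15, 1996), the fruit ripens (Jan 2, 1997); the later is Jan 2, 1997.
Harvest takes place: Jan 2, 1997 + 8 days = Jan 10, 1997.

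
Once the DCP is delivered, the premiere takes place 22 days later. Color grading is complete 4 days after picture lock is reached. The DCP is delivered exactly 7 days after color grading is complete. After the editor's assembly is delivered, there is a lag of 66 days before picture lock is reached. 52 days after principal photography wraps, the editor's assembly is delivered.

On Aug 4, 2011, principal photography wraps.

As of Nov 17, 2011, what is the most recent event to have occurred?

Principal photography wraps: Aug 4, 2011.
The editor's assembly is delivered: Aug 4, 2011 + 52 days = Sep 25, 2011.
Picture lock is reached: Sep 25, 2011 + 66 days = Nov 30, 2011.
Color grading is complete: Nov 30, 2011 + 4 days = Dec 4, 2011.
The DCP is delivered: Dec 4, 2011 + 7 days = Dec 11, 2011.
The premiere takes place: Dec 11, 2011 + 22 days = Jan 2, 2012.
Nov 17, 2011 falls between when the editor's assembly is delivered (Sep 25, 2011) and when picture lock is reached (Nov 30, 2011).

The editor's assembly is delivered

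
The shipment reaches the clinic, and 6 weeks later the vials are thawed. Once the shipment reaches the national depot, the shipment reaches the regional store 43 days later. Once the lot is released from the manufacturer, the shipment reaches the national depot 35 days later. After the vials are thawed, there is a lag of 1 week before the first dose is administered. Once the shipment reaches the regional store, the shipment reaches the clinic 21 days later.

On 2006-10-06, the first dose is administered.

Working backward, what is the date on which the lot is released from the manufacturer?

The first dose is administered: Oct 6, 2006.
The vials are thawed: Oct 6, 2006 − 1 week = Sep 29, 2006.
The shipment reaches the clinic: Sep 29, 2006 − 6 weeks = Aug 18, 2006.
The shipment reaches the regional store: Aug 18, 2006 − 21 days = Jul 28, 2006.
The shipment reaches the national depot: Jul 28, 2006 − 43 days = Jun 15, 2006.
The lot is released from the manufacturer: Jun 15, 2006 − 35 days = May 11, 2006.

2006-05-11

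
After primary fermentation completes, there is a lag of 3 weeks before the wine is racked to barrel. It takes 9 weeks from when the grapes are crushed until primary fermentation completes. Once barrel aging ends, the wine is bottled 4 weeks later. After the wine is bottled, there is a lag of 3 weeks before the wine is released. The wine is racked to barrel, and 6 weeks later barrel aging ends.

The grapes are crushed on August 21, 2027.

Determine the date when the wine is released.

The grapes are crushed: Aug 21, 2027.
Primary fermentation completes: Aug 21, 2027 + 9 weeks = Oct 23, 2027.
The wine is racked to barrel: Oct 23, 2027 + 3 weeks = Nov 13, 2027.
Barrel aging ends: Nov 13, 2027 + 6 weeks = Dec 25, 2027.
The wine is bottled: Dec 25, 2027 + 4 weeks = Jan 22, 2028.
The wine is released: Jan 22, 2028 + 3 weeks = Feb 12, 2028.

February 12, 2028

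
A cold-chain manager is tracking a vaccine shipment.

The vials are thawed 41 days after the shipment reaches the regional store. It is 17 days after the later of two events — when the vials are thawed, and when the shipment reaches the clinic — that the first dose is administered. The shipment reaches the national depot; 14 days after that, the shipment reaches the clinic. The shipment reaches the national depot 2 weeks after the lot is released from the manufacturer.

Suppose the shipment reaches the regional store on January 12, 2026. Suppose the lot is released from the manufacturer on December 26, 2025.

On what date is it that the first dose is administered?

The shipment reaches the regional store: Jan 12, 2026.
The vials are thawed: Jan 12, 2026 + 41 days = Feb 22, 2026.
The lot is released from the manufacturer: Dec 26, 2025.
The shipment reaches the national depot: Dec 26, 2025 + 2 weeks = Jan 9, 2026.
The shipment reaches the clinic: Jan 9, 2026 + 14 days = Jan 23, 2026.
Both prerequisites met — the vials are thawed (Feb 22, 2026), the shipment reaches the clinic (Jan 23, 2026); the later is Feb 22, 2026.
The first dose is administered: Feb 22, 2026 + 17 days = Mar 11, 2026.

March 11, 2026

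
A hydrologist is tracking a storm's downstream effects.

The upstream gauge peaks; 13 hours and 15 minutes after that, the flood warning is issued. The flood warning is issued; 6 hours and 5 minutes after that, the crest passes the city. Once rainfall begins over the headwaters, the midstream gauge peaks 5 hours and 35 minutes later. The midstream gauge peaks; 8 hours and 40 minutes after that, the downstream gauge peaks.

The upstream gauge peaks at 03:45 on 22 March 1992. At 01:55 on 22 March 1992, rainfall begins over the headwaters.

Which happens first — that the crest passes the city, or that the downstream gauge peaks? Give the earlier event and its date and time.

The upstream gauge peaks: 03:45 Mar 22, 1992.
The flood warning is issued: 03:45 Mar 22, 1992 + 13h15m = 17:00 Mar 22, 1992.
The crest passes the city: 17:00 Mar 22, 1992 + 6h05m = 23:05 Mar 22, 1992.
Rainfall begins over the headwaters: 01:55 Mar 22, 1992.
The midstream gauge peaks: 01:55 Mar 22, 1992 + 5h35m = 07:30 Mar 22, 1992.
The downstream gauge peaks: 07:30 Mar 22, 1992 + 8h40m = 16:10 Mar 22, 1992.
Comparing: the crest passes the city at 23:05 Mar 22, 1992 vs the downstream gauge peaks at 16:10 Mar 22, 1992. Earlier: the downstream gauge peaks.

The downstream gauge peaks — 16:10 on 22 March 1992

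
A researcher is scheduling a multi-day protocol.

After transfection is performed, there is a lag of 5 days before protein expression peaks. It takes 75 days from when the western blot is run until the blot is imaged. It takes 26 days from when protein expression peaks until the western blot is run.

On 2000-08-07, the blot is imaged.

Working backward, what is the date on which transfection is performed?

The blot is imaged: Aug 7, 2000.
The western blot is run: Aug 7, 2000 − 75 days = May 24, 2000.
Protein expression peaks: May 24, 2000 − 26 days = Apr 28, 2000.
Transfection is performed: Apr 28, 2000 − 5 days = Apr 23, 2000.

2000-04-23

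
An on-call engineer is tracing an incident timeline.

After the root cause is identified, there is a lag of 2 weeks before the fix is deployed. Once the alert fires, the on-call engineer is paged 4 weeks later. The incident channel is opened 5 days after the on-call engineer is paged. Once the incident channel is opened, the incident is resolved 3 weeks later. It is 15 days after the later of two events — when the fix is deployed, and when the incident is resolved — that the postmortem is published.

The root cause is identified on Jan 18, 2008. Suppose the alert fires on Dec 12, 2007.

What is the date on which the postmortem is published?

Feb 19, 2008

The root cause is identified: Jan 18, 2008.
The fix is deployed: Jan 18, 2008 + 2 weeks = Feb 1, 2008.
The alert fires: Dec 12, 2007.
The on-call engineer is paged: Dec 12, 2007 + 4 weeks = Jan 9, 2008.
The incident channel is opened: Jan 9, 2008 + 5 days = Jan 14, 2008.
The incident is resolved: Jan 14, 2008 + 3 weeks = Feb 4, 2008.
Both prerequisites met — the fix is deployed (Feb 1, 2008), the incident is resolved (Feb 4, 2008); the later is Feb 4, 2008.
The postmortem is published: Feb 4, 2008 + 15 days = Feb 19, 2008.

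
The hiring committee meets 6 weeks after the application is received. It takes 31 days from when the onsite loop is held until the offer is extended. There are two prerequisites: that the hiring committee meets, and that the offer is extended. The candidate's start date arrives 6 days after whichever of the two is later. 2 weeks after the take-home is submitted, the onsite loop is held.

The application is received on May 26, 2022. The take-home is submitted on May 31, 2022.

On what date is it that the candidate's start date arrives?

The application is received: May 26, 2022.
The hiring committee meets: May 26, 2022 + 6 weeks = Jul 7, 2022.
The take-home is submitted: May 31, 2022.
The onsite loop is held: May 31, 2022 + 2 weeks = Jun 14, 2022.
The offer is extended: Jun 14, 2022 + 31 days = Jul 15, 2022.
Both prerequisites met — the hiring committee meets (Jul 7, 2022), the offer is extended (Jul 15, 2022); the later is Jul 15, 2022.
The candidate's start date arrives: Jul 15, 2022 + 6 days = Jul 21, 2022.

Jul 21, 2022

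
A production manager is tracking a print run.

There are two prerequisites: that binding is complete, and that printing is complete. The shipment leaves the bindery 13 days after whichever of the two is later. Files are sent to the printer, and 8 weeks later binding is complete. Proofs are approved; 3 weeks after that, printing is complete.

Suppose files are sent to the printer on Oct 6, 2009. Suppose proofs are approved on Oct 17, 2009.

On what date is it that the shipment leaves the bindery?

Dec 14, 2009

Files are sent to the printer: Oct 6, 2009.
Binding is complete: Oct 6, 2009 + 8 weeks = Dec 1, 2009.
Proofs are approved: Oct 17, 2009.
Printing is complete: Oct 17, 2009 + 3 weeks = Nov 7, 2009.
Both prerequisites met — binding is complete (Dec 1, 2009), printing is complete (Nov 7, 2009); the later is Dec 1, 2009.
The shipment leaves the bindery: Dec 1, 2009 + 13 days = Dec 14, 2009.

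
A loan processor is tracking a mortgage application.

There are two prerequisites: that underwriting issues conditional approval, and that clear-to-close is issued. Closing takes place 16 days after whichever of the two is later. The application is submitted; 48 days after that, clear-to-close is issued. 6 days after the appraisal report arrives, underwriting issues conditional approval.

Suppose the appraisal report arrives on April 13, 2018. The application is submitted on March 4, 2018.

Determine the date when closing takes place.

May 7, 2018

The appraisal report arrives: Apr 13, 2018.
Underwriting issues conditional approval: Apr 13, 2018 + 6 days = Apr 19, 2018.
The application is submitted: Mar 4, 2018.
Clear-to-close is issued: Mar 4, 2018 + 48 days = Apr 21, 2018.
Both prerequisites met — underwriting issues conditional approval (Apr 19, 2018), clear-to-close is issued (Apr 21, 2018); the later is Apr 21, 2018.
Closing takes place: Apr 21, 2018 + 16 days = May 7, 2018.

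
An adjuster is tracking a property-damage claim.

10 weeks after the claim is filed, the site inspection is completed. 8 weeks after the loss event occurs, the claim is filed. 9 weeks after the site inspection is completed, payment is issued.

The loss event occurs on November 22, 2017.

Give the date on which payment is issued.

The loss event occurs: Nov 22, 2017.
The claim is filed: Nov 22, 2017 + 8 weeks = Jan 17, 2018.
The site inspection is completed: Jan 17, 2018 + 10 weeks = Mar 28, 2018.
Payment is issued: Mar 28, 2018 + 9 weeks = May 30, 2018.

May 30, 2018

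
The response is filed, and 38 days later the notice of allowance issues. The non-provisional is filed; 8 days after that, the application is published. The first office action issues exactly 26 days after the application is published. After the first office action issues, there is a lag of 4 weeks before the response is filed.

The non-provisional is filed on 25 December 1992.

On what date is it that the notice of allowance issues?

The non-provisional is filed: Dec 25, 1992.
The application is published: Dec 25, 1992 + 8 days = Jan 2, 1993.
The first office action issues: Jan 2, 1993 + 26 days = Jan 28, 1993.
The response is filed: Jan 28, 1993 + 4 weeks = Feb 25, 1993.
The notice of allowance issues: Feb 25, 1993 + 38 days = Apr 4, 1993.

4 April 1993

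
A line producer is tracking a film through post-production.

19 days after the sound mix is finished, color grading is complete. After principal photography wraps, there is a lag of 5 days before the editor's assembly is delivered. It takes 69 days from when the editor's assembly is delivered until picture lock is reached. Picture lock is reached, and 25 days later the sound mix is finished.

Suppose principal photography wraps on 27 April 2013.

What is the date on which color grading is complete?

23 August 2013

Principal photography wraps: Apr 27, 2013.
The editor's assembly is delivered: Apr 27, 2013 + 5 days = May 2, 2013.
Picture lock is reached: May 2, 2013 + 69 days = Jul 10, 2013.
The sound mix is finished: Jul 10, 2013 + 25 days = Aug 4, 2013.
Color grading is complete: Aug 4, 2013 + 19 days = Aug 23, 2013.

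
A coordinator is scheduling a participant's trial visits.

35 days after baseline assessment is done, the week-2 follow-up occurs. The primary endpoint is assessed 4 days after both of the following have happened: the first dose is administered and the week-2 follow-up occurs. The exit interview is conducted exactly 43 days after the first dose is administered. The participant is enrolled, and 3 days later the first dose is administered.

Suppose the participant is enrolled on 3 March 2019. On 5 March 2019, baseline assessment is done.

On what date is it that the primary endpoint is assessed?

The participant is enrolled: Mar 3, 2019.
The first dose is administered: Mar 3, 2019 + 3 days = Mar 6, 2019.
Baseline assessment is done: Mar 5, 2019.
The week-2 follow-up occurs: Mar 5, 2019 + 35 days = Apr 9, 2019.
Both prerequisites met — the first dose is administered (Mar 6, 2019), the week-2 follow-up occurs (Apr 9, 2019); the later is Apr 9, 2019.
The primary endpoint is assessed: Apr 9, 2019 + 4 days = Apr 13, 2019.

13 April 2019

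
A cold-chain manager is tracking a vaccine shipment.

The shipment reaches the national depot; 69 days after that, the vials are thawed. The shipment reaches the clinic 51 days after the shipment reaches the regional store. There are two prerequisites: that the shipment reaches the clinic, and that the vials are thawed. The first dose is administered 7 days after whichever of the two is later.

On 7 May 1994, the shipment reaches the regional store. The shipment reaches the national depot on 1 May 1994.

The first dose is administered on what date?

The shipment reaches the regional store: May 7, 1994.
The shipment reaches the clinic: May 7, 1994 + 51 days = Jun 27, 1994.
The shipment reaches the national depot: May 1, 1994.
The vials are thawed: May 1, 1994 + 69 days = Jul 9, 1994.
Both prerequisites met — the shipment reaches the clinic (Jun 27, 1994), the vials are thawed (Jul 9, 1994); the later is Jul 9, 1994.
The first dose is administered: Jul 9, 1994 + 7 days = Jul 16, 1994.

16 July 1994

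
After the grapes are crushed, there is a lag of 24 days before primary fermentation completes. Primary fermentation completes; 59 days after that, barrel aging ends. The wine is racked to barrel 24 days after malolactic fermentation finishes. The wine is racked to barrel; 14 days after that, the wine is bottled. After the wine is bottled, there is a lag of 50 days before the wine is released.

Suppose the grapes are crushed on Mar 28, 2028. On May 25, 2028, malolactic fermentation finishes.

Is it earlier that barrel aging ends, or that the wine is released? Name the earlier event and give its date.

Barrel aging ends — Jun 19, 2028

The grapes are crushed: Mar 28, 2028.
Primary fermentation completes: Mar 28, 2028 + 24 days = Apr 21, 2028.
Barrel aging ends: Apr 21, 2028 + 59 days = Jun 19, 2028.
Malolactic fermentation finishes: May 25, 2028.
The wine is racked to barrel: May 25, 2028 + 24 days = Jun 18, 2028.
The wine is bottled: Jun 18, 2028 + 14 days = Jul 2, 2028.
The wine is released: Jul 2, 2028 + 50 days = Aug 21, 2028.
Comparing: barrel aging ends on Jun 19, 2028 vs the wine is released on Aug 21, 2028. Earlier: barrel aging ends.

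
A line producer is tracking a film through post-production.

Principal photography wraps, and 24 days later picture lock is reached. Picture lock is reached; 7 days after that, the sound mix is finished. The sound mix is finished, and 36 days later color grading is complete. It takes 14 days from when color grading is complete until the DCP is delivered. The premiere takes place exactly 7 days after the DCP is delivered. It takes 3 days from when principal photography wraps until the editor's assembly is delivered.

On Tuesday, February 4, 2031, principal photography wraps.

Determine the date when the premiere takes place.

Principal photography wraps: Feb 4, 2031.
Picture lock is reached: Feb 4, 2031 + 24 days = Feb 28, 2031.
The sound mix is finished: Feb 28, 2031 + 7 days = Mar 7, 2031.
Color grading is complete: Mar 7, 2031 + 36 days = Apr 12, 2031.
The DCP is delivered: Apr 12, 2031 + 14 days = Apr 26, 2031.
The premiere takes place: Apr 26, 2031 + 7 days = May 3, 2031.

Saturday, May 3, 2031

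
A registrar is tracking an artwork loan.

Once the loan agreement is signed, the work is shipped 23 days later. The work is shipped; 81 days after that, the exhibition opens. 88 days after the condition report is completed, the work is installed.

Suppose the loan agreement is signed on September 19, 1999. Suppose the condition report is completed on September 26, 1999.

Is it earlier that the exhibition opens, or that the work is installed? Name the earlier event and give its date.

The work is installed — December 23, 1999

The loan agreement is signed: Sep 19, 1999.
The work is shipped: Sep 19, 1999 + 23 days = Oct 12, 1999.
The exhibition opens: Oct 12, 1999 + 81 days = Jan 1, 2000.
The condition report is completed: Sep 26, 1999.
The work is installed: Sep 26, 1999 + 88 days = Dec 23, 1999.
Comparing: the exhibition opens on Jan 1, 2000 vs the work is installed on Dec 23, 1999. Earlier: the work is installed.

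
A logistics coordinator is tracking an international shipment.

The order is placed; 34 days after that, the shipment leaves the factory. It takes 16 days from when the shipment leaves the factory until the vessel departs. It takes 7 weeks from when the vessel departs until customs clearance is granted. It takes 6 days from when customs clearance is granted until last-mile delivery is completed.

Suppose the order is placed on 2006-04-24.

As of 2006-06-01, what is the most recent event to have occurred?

The shipment leaves the factory

The order is placed: Apr 24, 2006.
The shipment leaves the factory: Apr 24, 2006 + 34 days = May 28, 2006.
The vessel departs: May 28, 2006 + 16 days = Jun 13, 2006.
Customs clearance is granted: Jun 13, 2006 + 7 weeks = Aug 1, 2006.
Last-mile delivery is completed: Aug 1, 2006 + 6 days = Aug 7, 2006.
Jun 1, 2006 falls between when the shipment leaves the factory (May 28, 2006) and when the vessel departs (Jun 13, 2006).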